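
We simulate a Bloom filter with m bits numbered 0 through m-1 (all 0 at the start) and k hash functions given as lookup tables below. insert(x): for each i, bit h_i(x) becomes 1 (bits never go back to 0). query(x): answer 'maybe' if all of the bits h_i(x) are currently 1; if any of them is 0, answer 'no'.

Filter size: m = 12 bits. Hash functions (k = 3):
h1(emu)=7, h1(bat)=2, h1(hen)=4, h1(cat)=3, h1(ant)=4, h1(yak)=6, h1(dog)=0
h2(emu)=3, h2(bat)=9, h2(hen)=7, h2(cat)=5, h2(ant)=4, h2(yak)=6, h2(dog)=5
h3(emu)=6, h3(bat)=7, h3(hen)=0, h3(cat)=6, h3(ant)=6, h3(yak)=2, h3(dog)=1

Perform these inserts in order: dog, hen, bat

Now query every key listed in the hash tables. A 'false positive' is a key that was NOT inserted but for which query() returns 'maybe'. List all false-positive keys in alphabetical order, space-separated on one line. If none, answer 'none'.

Answer: none

Derivation:
Start: bits=000000000000
After insert 'dog': sets bits 0 1 5 -> bits=110001000000
After insert 'hen': sets bits 0 4 7 -> bits=110011010000
After insert 'bat': sets bits 2 7 9 -> bits=111011010100
Not inserted: ant cat emu yak — query each against bits=111011010100:
query ant: checks bit4=1, bit6=0 (has a 0) -> no => not a false positive
query cat: checks bit3=0, bit5=1, bit6=0 (has a 0) -> no => not a false positive
query emu: checks bit3=0, bit6=0, bit7=1 (has a 0) -> no => not a false positive
query yak: checks bit2=1, bit6=0 (has a 0) -> no => not a false positive
False positives (alphabetical): none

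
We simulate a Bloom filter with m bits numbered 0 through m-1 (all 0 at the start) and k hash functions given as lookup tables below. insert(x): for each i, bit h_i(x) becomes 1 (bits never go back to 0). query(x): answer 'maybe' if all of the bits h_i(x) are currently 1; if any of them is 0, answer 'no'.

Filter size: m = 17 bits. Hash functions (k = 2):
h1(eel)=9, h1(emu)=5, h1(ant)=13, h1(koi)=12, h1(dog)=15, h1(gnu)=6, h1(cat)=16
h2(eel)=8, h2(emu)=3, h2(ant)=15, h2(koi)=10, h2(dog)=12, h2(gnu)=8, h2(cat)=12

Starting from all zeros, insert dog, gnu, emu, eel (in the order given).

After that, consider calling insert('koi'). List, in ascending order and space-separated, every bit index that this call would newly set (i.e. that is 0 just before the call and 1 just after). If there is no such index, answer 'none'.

Start: bits=00000000000000000
After insert 'dog': sets bits 12 15 -> bits=00000000000010010
After insert 'gnu': sets bits 6 8 -> bits=00000010100010010
After insert 'emu': sets bits 3 5 -> bits=00010110100010010
After insert 'eel': sets bits 8 9 -> bits=00010110110010010
insert 'koi' would touch bits 10 12; currently bit10=0, bit12=1
Bits that are 0 among those (would change 0->1): 10

Answer: 10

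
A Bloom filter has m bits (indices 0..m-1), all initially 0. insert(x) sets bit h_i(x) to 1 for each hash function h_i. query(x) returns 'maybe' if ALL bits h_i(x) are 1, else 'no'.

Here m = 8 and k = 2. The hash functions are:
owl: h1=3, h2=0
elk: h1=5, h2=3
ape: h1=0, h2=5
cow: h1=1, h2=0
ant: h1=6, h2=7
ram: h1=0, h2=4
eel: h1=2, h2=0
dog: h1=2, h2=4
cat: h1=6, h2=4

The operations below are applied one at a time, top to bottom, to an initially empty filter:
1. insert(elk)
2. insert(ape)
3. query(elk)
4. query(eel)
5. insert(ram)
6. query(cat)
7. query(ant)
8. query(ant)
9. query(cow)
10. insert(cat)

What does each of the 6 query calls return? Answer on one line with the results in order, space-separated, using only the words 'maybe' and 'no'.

Start: bits=00000000
Op 1: insert elk -> sets bits 3 5 -> bits=00010100
Op 2: insert ape -> sets bits 0 5 -> bits=10010100
Op 3: query elk -> checks bit3=1, bit5=1 (all 1) -> maybe
Op 4: query eel -> checks bit0=1, bit2=0 (has a 0) -> no
Op 5: insert ram -> sets bits 0 4 -> bits=10011100
Op 6: query cat -> checks bit4=1, bit6=0 (has a 0) -> no
Op 7: query ant -> checks bit6=0, bit7=0 (has a 0) -> no
Op 8: query ant -> checks bit6=0, bit7=0 (has a 0) -> no
Op 9: query cow -> checks bit0=1, bit1=0 (has a 0) -> no
Op 10: insert cat -> sets bits 4 6 -> bits=10011110
Query results in order: maybe no no no no no

Answer: maybe no no no no no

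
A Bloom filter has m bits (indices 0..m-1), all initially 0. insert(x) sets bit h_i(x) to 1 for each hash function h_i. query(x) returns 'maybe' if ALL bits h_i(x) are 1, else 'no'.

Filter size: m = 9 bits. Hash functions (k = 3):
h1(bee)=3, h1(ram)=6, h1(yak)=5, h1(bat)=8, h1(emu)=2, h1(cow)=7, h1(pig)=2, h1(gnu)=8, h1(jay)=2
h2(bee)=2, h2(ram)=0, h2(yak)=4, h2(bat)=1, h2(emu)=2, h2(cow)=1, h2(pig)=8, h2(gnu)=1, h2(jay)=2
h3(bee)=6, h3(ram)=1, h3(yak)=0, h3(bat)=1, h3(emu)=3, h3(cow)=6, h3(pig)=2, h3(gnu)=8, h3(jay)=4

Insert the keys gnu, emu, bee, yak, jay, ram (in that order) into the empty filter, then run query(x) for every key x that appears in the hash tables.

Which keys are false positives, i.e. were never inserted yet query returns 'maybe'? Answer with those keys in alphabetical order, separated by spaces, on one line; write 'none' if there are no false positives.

Answer: bat pig

Derivation:
Start: bits=000000000
After insert 'gnu': sets bits 1 8 -> bits=010000001
After insert 'emu': sets bits 2 3 -> bits=011100001
After insert 'bee': sets bits 2 3 6 -> bits=011100101
After insert 'yak': sets bits 0 4 5 -> bits=111111101
After insert 'jay': sets bits 2 4 -> bits=111111101
After insert 'ram': sets bits 0 1 6 -> bits=111111101
Not inserted: bat cow pig — query each against bits=111111101:
query bat: checks bit1=1, bit8=1 (all 1) -> maybe => FALSE POSITIVE
query cow: checks bit1=1, bit6=1, bit7=0 (has a 0) -> no => not a false positive
query pig: checks bit2=1, bit8=1 (all 1) -> maybe => FALSE POSITIVE
False positives (alphabetical): bat pig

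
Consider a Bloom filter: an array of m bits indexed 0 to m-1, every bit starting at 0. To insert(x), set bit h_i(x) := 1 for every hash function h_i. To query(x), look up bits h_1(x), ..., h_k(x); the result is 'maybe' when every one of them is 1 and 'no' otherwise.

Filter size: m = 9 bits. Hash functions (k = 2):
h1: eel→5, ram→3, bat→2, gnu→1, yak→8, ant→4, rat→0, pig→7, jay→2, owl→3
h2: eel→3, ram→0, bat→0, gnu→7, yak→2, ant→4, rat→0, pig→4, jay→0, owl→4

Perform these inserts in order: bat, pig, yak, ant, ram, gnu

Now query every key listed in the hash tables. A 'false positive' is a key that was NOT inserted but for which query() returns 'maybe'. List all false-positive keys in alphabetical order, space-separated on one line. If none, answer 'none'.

Answer: jay owl rat

Derivation:
Start: bits=000000000
After insert 'bat': sets bits 0 2 -> bits=101000000
After insert 'pig': sets bits 4 7 -> bits=101010010
After insert 'yak': sets bits 2 8 -> bits=101010011
After insert 'ant': sets bits 4 -> bits=101010011
After insert 'ram': sets bits 0 3 -> bits=101110011
After insert 'gnu': sets bits 1 7 -> bits=111110011
Not inserted: eel jay owl rat — query each against bits=111110011:
query eel: checks bit3=1, bit5=0 (has a 0) -> no => not a false positive
query jay: checks bit0=1, bit2=1 (all 1) -> maybe => FALSE POSITIVE
query owl: checks bit3=1, bit4=1 (all 1) -> maybe => FALSE POSITIVE
query rat: checks bit0=1 (all 1) -> maybe => FALSE POSITIVE
False positives (alphabetical): jay owl rat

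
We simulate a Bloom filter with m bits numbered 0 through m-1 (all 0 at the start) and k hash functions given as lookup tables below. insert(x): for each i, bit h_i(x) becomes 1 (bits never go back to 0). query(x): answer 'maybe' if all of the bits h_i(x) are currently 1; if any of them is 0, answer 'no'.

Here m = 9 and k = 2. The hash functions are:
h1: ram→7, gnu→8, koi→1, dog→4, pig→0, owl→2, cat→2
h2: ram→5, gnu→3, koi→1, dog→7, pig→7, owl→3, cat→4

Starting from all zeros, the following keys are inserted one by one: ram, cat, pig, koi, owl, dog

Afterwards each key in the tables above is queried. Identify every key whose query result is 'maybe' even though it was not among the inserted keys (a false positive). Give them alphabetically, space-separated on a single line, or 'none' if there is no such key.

Start: bits=000000000
After insert 'ram': sets bits 5 7 -> bits=000001010
After insert 'cat': sets bits 2 4 -> bits=001011010
After insert 'pig': sets bits 0 7 -> bits=101011010
After insert 'koi': sets bits 1 -> bits=111011010
After insert 'owl': sets bits 2 3 -> bits=111111010
After insert 'dog': sets bits 4 7 -> bits=111111010
Not inserted: gnu — query each against bits=111111010:
query gnu: checks bit3=1, bit8=0 (has a 0) -> no => not a false positive
False positives (alphabetical): none

Answer: none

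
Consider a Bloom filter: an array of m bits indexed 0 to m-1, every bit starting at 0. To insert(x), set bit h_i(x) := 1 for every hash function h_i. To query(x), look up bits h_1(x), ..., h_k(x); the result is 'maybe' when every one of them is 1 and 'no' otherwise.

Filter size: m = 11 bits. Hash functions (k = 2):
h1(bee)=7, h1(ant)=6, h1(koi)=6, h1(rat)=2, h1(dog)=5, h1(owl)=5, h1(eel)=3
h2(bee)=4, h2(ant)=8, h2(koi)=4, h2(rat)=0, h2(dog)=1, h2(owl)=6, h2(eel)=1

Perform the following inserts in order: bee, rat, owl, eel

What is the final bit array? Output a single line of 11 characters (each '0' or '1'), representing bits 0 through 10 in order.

Start: bits=00000000000
After insert 'bee': sets bits 4 7 -> bits=00001001000
After insert 'rat': sets bits 0 2 -> bits=10101001000
After insert 'owl': sets bits 5 6 -> bits=10101111000
After insert 'eel': sets bits 1 3 -> bits=11111111000

Answer: 11111111000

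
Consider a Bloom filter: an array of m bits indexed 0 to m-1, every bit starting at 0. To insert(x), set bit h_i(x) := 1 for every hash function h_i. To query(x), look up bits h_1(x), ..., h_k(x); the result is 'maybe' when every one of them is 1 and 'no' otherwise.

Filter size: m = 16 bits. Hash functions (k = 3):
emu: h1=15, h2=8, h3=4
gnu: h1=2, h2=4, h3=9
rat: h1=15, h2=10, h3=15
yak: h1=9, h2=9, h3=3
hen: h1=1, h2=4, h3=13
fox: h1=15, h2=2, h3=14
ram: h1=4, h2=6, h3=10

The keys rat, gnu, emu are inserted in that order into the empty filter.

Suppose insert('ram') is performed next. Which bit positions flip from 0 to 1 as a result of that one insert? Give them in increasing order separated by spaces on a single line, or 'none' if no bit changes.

Start: bits=0000000000000000
After insert 'rat': sets bits 10 15 -> bits=0000000000100001
After insert 'gnu': sets bits 2 4 9 -> bits=0010100001100001
After insert 'emu': sets bits 4 8 15 -> bits=0010100011100001
insert 'ram' would touch bits 4 6 10; currently bit4=1, bit6=0, bit10=1
Bits that are 0 among those (would change 0->1): 6

Answer: 6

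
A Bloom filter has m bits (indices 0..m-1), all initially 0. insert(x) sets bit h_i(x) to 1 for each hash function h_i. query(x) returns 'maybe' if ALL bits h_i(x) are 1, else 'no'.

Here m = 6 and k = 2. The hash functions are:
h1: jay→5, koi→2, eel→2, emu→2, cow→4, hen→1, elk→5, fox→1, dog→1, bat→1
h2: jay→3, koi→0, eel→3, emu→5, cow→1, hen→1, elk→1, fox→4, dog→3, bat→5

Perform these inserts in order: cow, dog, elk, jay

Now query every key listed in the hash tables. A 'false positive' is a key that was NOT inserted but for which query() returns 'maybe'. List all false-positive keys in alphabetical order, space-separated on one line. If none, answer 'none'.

Start: bits=000000
After insert 'cow': sets bits 1 4 -> bits=010010
After insert 'dog': sets bits 1 3 -> bits=010110
After insert 'elk': sets bits 1 5 -> bits=010111
After insert 'jay': sets bits 3 5 -> bits=010111
Not inserted: bat eel emu fox hen koi — query each against bits=010111:
query bat: checks bit1=1, bit5=1 (all 1) -> maybe => FALSE POSITIVE
query eel: checks bit2=0, bit3=1 (has a 0) -> no => not a false positive
query emu: checks bit2=0, bit5=1 (has a 0) -> no => not a false positive
query fox: checks bit1=1, bit4=1 (all 1) -> maybe => FALSE POSITIVE
query hen: checks bit1=1 (all 1) -> maybe => FALSE POSITIVE
query koi: checks bit0=0, bit2=0 (has a 0) -> no => not a false positive
False positives (alphabetical): bat fox hen

Answer: bat fox hen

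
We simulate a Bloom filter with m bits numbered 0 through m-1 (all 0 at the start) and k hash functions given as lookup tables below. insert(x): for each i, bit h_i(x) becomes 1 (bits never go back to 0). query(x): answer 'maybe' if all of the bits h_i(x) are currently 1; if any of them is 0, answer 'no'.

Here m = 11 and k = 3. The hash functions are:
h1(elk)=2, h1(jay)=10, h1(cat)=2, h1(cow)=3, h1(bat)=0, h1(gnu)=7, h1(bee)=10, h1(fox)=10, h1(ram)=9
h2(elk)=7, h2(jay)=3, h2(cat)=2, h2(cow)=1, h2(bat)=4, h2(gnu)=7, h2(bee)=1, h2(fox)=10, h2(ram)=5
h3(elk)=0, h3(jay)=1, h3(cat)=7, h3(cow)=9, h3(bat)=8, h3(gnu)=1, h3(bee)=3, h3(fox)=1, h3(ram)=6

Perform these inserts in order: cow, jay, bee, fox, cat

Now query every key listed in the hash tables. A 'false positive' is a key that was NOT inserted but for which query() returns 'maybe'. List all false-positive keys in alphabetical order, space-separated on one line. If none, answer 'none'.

Start: bits=00000000000
After insert 'cow': sets bits 1 3 9 -> bits=01010000010
After insert 'jay': sets bits 1 3 10 -> bits=01010000011
After insert 'bee': sets bits 1 3 10 -> bits=01010000011
After insert 'fox': sets bits 1 10 -> bits=01010000011
After insert 'cat': sets bits 2 7 -> bits=01110001011
Not inserted: bat elk gnu ram — query each against bits=01110001011:
query bat: checks bit0=0, bit4=0, bit8=0 (has a 0) -> no => not a false positive
query elk: checks bit0=0, bit2=1, bit7=1 (has a 0) -> no => not a false positive
query gnu: checks bit1=1, bit7=1 (all 1) -> maybe => FALSE POSITIVE
query ram: checks bit5=0, bit6=0, bit9=1 (has a 0) -> no => not a false positive
False positives (alphabetical): gnu

Answer: gnu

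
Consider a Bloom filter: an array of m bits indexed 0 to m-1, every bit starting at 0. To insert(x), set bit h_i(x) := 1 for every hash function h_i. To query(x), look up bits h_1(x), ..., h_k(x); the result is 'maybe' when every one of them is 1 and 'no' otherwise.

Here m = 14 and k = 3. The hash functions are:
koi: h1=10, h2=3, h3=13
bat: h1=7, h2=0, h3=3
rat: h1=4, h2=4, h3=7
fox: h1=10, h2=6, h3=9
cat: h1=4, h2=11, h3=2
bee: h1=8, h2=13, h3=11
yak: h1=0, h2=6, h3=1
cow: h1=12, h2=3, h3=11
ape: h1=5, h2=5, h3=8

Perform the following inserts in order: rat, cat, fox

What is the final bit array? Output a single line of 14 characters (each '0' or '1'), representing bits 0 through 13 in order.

Answer: 00101011011100

Derivation:
Start: bits=00000000000000
After insert 'rat': sets bits 4 7 -> bits=00001001000000
After insert 'cat': sets bits 2 4 11 -> bits=00101001000100
After insert 'fox': sets bits 6 9 10 -> bits=00101011011100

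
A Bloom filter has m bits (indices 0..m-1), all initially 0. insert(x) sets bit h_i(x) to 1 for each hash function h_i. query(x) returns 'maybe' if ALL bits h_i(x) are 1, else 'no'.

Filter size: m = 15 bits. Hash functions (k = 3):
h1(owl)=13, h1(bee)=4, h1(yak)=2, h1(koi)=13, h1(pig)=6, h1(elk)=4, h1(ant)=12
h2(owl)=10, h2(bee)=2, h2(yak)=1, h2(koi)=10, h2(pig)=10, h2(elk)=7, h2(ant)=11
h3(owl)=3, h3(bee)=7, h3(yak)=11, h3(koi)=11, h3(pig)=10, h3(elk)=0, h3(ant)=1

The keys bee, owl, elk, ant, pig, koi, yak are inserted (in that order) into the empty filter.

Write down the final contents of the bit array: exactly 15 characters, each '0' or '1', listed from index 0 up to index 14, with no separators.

Start: bits=000000000000000
After insert 'bee': sets bits 2 4 7 -> bits=001010010000000
After insert 'owl': sets bits 3 10 13 -> bits=001110010010010
After insert 'elk': sets bits 0 4 7 -> bits=101110010010010
After insert 'ant': sets bits 1 11 12 -> bits=111110010011110
After insert 'pig': sets bits 6 10 -> bits=111110110011110
After insert 'koi': sets bits 10 11 13 -> bits=111110110011110
After insert 'yak': sets bits 1 2 11 -> bits=111110110011110

Answer: 111110110011110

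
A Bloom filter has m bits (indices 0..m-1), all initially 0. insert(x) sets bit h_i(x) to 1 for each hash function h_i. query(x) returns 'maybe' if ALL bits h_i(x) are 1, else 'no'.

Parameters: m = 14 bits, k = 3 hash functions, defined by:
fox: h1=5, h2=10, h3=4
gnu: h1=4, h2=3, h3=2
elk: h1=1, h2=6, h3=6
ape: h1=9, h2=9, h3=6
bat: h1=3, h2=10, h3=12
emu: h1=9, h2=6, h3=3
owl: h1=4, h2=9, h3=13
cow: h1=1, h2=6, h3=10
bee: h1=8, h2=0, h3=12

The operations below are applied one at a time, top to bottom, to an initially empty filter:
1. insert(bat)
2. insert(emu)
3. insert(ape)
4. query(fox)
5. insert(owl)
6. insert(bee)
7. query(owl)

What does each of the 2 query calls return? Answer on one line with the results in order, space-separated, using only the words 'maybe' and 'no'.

Answer: no maybe

Derivation:
Start: bits=00000000000000
Op 1: insert bat -> sets bits 3 10 12 -> bits=00010000001010
Op 2: insert emu -> sets bits 3 6 9 -> bits=00010010011010
Op 3: insert ape -> sets bits 6 9 -> bits=00010010011010
Op 4: query fox -> checks bit4=0, bit5=0, bit10=1 (has a 0) -> no
Op 5: insert owl -> sets bits 4 9 13 -> bits=00011010011011
Op 6: insert bee -> sets bits 0 8 12 -> bits=10011010111011
Op 7: query owl -> checks bit4=1, bit9=1, bit13=1 (all 1) -> maybe
Query results in order: no maybe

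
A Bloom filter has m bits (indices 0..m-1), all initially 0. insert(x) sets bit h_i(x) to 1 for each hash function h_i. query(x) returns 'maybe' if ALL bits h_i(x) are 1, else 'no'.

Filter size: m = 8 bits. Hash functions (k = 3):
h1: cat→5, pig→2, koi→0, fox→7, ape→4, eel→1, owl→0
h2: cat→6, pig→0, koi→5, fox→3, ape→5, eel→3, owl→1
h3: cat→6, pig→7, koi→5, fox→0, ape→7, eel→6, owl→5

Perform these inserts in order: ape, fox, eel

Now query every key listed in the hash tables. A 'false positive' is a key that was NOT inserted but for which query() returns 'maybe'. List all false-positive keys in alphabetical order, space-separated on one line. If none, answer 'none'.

Answer: cat koi owl

Derivation:
Start: bits=00000000
After insert 'ape': sets bits 4 5 7 -> bits=00001101
After insert 'fox': sets bits 0 3 7 -> bits=10011101
After insert 'eel': sets bits 1 3 6 -> bits=11011111
Not inserted: cat koi owl pig — query each against bits=11011111:
query cat: checks bit5=1, bit6=1 (all 1) -> maybe => FALSE POSITIVE
query koi: checks bit0=1, bit5=1 (all 1) -> maybe => FALSE POSITIVE
query owl: checks bit0=1, bit1=1, bit5=1 (all 1) -> maybe => FALSE POSITIVE
query pig: checks bit0=1, bit2=0, bit7=1 (has a 0) -> no => not a false positive
False positives (alphabetical): cat koi owl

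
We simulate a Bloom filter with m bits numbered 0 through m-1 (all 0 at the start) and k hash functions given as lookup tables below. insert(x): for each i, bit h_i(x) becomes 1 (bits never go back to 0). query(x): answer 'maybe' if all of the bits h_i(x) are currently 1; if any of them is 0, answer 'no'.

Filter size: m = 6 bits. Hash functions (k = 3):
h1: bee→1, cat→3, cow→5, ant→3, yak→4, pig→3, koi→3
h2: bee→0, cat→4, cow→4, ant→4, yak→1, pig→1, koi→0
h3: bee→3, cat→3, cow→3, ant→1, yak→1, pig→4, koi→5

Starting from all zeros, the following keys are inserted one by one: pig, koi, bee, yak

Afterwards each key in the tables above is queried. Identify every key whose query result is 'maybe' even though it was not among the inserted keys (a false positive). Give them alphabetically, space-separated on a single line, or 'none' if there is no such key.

Start: bits=000000
After insert 'pig': sets bits 1 3 4 -> bits=010110
After insert 'koi': sets bits 0 3 5 -> bits=110111
After insert 'bee': sets bits 0 1 3 -> bits=110111
After insert 'yak': sets bits 1 4 -> bits=110111
Not inserted: ant cat cow — query each against bits=110111:
query ant: checks bit1=1, bit3=1, bit4=1 (all 1) -> maybe => FALSE POSITIVE
query cat: checks bit3=1, bit4=1 (all 1) -> maybe => FALSE POSITIVE
query cow: checks bit3=1, bit4=1, bit5=1 (all 1) -> maybe => FALSE POSITIVE
False positives (alphabetical): ant cat cow

Answer: ant cat cow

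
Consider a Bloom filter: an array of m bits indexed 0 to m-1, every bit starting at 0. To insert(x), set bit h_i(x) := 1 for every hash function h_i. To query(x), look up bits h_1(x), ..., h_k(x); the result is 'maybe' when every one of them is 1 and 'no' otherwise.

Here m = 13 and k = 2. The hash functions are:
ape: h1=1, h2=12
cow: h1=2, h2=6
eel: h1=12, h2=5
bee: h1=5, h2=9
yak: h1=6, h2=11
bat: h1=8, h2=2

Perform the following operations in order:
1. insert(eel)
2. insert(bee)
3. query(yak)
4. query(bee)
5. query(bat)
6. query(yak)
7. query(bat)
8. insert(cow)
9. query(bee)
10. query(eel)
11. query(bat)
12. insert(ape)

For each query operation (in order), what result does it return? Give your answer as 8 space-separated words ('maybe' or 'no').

Start: bits=0000000000000
Op 1: insert eel -> sets bits 5 12 -> bits=0000010000001
Op 2: insert bee -> sets bits 5 9 -> bits=0000010001001
Op 3: query yak -> checks bit6=0, bit11=0 (has a 0) -> no
Op 4: query bee -> checks bit5=1, bit9=1 (all 1) -> maybe
Op 5: query bat -> checks bit2=0, bit8=0 (has a 0) -> no
Op 6: query yak -> checks bit6=0, bit11=0 (has a 0) -> no
Op 7: query bat -> checks bit2=0, bit8=0 (has a 0) -> no
Op 8: insert cow -> sets bits 2 6 -> bits=0010011001001
Op 9: query bee -> checks bit5=1, bit9=1 (all 1) -> maybe
Op 10: query eel -> checks bit5=1, bit12=1 (all 1) -> maybe
Op 11: query bat -> checks bit2=1, bit8=0 (has a 0) -> no
Op 12: insert ape -> sets bits 1 12 -> bits=0110011001001
Query results in order: no maybe no no no maybe maybe no

Answer: no maybe no no no maybe maybe no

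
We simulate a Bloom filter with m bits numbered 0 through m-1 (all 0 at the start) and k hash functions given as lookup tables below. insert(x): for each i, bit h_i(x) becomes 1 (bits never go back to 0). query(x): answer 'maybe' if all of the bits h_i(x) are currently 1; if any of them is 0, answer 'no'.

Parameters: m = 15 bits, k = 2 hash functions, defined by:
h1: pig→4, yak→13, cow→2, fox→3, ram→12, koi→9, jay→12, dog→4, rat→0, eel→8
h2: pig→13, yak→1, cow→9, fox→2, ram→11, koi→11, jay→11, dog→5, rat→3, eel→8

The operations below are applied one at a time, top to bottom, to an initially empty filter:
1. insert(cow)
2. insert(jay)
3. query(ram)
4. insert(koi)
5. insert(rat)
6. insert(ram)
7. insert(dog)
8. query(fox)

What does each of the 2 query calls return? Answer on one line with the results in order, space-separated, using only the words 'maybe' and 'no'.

Start: bits=000000000000000
Op 1: insert cow -> sets bits 2 9 -> bits=001000000100000
Op 2: insert jay -> sets bits 11 12 -> bits=001000000101100
Op 3: query ram -> checks bit11=1, bit12=1 (all 1) -> maybe
Op 4: insert koi -> sets bits 9 11 -> bits=001000000101100
Op 5: insert rat -> sets bits 0 3 -> bits=101100000101100
Op 6: insert ram -> sets bits 11 12 -> bits=101100000101100
Op 7: insert dog -> sets bits 4 5 -> bits=101111000101100
Op 8: query fox -> checks bit2=1, bit3=1 (all 1) -> maybe
Query results in order: maybe maybe

Answer: maybe maybe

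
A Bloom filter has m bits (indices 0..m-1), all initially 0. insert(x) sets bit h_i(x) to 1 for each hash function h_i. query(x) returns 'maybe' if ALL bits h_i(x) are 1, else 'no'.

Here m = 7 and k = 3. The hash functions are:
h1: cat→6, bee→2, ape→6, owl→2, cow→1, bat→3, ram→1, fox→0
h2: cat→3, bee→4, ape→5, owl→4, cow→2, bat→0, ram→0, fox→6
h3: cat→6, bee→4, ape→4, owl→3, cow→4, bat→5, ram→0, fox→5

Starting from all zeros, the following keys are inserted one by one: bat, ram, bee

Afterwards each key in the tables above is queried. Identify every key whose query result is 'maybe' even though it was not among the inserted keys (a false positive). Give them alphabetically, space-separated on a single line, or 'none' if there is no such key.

Answer: cow owl

Derivation:
Start: bits=0000000
After insert 'bat': sets bits 0 3 5 -> bits=1001010
After insert 'ram': sets bits 0 1 -> bits=1101010
After insert 'bee': sets bits 2 4 -> bits=1111110
Not inserted: ape cat cow fox owl — query each against bits=1111110:
query ape: checks bit4=1, bit5=1, bit6=0 (has a 0) -> no => not a false positive
query cat: checks bit3=1, bit6=0 (has a 0) -> no => not a false positive
query cow: checks bit1=1, bit2=1, bit4=1 (all 1) -> maybe => FALSE POSITIVE
query fox: checks bit0=1, bit5=1, bit6=0 (has a 0) -> no => not a false positive
query owl: checks bit2=1, bit3=1, bit4=1 (all 1) -> maybe => FALSE POSITIVE
False positives (alphabetical): cow owl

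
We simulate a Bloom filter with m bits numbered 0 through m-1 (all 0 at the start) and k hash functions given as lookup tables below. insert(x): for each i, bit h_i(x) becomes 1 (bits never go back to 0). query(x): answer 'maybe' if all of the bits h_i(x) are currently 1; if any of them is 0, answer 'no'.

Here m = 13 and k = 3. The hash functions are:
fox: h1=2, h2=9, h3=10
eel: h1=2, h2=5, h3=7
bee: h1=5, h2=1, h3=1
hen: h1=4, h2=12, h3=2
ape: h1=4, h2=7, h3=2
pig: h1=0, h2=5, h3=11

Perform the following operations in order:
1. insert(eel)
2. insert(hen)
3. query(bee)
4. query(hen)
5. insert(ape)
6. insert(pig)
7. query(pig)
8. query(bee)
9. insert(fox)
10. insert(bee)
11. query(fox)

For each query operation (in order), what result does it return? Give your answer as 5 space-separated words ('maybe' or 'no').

Start: bits=0000000000000
Op 1: insert eel -> sets bits 2 5 7 -> bits=0010010100000
Op 2: insert hen -> sets bits 2 4 12 -> bits=0010110100001
Op 3: query bee -> checks bit1=0, bit5=1 (has a 0) -> no
Op 4: query hen -> checks bit2=1, bit4=1, bit12=1 (all 1) -> maybe
Op 5: insert ape -> sets bits 2 4 7 -> bits=0010110100001
Op 6: insert pig -> sets bits 0 5 11 -> bits=1010110100011
Op 7: query pig -> checks bit0=1, bit5=1, bit11=1 (all 1) -> maybe
Op 8: query bee -> checks bit1=0, bit5=1 (has a 0) -> no
Op 9: insert fox -> sets bits 2 9 10 -> bits=1010110101111
Op 10: insert bee -> sets bits 1 5 -> bits=1110110101111
Op 11: query fox -> checks bit2=1, bit9=1, bit10=1 (all 1) -> maybe
Query results in order: no maybe maybe no maybe

Answer: no maybe maybe no maybe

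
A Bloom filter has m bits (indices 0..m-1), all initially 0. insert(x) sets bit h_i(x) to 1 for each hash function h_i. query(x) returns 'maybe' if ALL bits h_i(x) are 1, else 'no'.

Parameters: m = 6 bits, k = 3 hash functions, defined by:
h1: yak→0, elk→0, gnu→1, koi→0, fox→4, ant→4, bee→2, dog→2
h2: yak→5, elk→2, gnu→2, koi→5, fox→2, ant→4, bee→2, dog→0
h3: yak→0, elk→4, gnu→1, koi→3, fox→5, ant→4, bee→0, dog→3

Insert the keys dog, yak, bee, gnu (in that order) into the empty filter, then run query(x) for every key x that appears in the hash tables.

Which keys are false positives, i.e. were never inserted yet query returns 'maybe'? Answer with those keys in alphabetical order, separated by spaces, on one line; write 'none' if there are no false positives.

Start: bits=000000
After insert 'dog': sets bits 0 2 3 -> bits=101100
After insert 'yak': sets bits 0 5 -> bits=101101
After insert 'bee': sets bits 0 2 -> bits=101101
After insert 'gnu': sets bits 1 2 -> bits=111101
Not inserted: ant elk fox koi — query each against bits=111101:
query ant: checks bit4=0 (has a 0) -> no => not a false positive
query elk: checks bit0=1, bit2=1, bit4=0 (has a 0) -> no => not a false positive
query fox: checks bit2=1, bit4=0, bit5=1 (has a 0) -> no => not a false positive
query koi: checks bit0=1, bit3=1, bit5=1 (all 1) -> maybe => FALSE POSITIVE
False positives (alphabetical): koi

Answer: koi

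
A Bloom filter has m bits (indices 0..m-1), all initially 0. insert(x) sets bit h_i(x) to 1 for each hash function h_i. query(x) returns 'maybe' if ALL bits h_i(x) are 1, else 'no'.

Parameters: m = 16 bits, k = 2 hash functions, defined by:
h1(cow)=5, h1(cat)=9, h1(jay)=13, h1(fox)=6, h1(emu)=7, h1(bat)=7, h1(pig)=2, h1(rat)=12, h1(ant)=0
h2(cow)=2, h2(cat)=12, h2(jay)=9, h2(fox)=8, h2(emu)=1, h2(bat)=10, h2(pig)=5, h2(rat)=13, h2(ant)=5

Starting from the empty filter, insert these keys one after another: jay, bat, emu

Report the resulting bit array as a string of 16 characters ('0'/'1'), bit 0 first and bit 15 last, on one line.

Start: bits=0000000000000000
After insert 'jay': sets bits 9 13 -> bits=0000000001000100
After insert 'bat': sets bits 7 10 -> bits=0000000101100100
After insert 'emu': sets bits 1 7 -> bits=0100000101100100

Answer: 0100000101100100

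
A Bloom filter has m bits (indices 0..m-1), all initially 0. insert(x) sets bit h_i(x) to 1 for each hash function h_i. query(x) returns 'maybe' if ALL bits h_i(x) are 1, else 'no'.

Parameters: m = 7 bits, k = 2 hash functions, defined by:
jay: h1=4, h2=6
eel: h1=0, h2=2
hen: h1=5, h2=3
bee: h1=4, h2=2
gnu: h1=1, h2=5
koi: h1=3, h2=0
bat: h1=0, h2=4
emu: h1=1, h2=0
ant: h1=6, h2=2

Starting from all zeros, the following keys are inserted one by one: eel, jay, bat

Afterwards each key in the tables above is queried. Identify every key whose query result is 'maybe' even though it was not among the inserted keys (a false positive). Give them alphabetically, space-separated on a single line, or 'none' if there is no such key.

Start: bits=0000000
After insert 'eel': sets bits 0 2 -> bits=1010000
After insert 'jay': sets bits 4 6 -> bits=1010101
After insert 'bat': sets bits 0 4 -> bits=1010101
Not inserted: ant bee emu gnu hen koi — query each against bits=1010101:
query ant: checks bit2=1, bit6=1 (all 1) -> maybe => FALSE POSITIVE
query bee: checks bit2=1, bit4=1 (all 1) -> maybe => FALSE POSITIVE
query emu: checks bit0=1, bit1=0 (has a 0) -> no => not a false positive
query gnu: checks bit1=0, bit5=0 (has a 0) -> no => not a false positive
query hen: checks bit3=0, bit5=0 (has a 0) -> no => not a false positive
query koi: checks bit0=1, bit3=0 (has a 0) -> no => not a false positive
False positives (alphabetical): ant bee

Answer: ant bee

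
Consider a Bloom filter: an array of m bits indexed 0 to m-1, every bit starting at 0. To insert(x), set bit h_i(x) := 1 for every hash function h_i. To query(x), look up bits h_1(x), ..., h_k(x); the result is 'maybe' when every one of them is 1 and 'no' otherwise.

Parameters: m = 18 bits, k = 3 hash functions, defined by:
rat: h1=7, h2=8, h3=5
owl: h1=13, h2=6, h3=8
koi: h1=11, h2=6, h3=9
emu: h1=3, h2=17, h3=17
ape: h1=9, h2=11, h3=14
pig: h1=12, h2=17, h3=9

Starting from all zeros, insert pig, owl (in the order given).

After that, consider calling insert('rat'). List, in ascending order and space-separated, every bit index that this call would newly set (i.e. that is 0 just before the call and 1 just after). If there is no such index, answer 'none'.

Start: bits=000000000000000000
After insert 'pig': sets bits 9 12 17 -> bits=000000000100100001
After insert 'owl': sets bits 6 8 13 -> bits=000000101100110001
insert 'rat' would touch bits 5 7 8; currently bit5=0, bit7=0, bit8=1
Bits that are 0 among those (would change 0->1): 5 7

Answer: 5 7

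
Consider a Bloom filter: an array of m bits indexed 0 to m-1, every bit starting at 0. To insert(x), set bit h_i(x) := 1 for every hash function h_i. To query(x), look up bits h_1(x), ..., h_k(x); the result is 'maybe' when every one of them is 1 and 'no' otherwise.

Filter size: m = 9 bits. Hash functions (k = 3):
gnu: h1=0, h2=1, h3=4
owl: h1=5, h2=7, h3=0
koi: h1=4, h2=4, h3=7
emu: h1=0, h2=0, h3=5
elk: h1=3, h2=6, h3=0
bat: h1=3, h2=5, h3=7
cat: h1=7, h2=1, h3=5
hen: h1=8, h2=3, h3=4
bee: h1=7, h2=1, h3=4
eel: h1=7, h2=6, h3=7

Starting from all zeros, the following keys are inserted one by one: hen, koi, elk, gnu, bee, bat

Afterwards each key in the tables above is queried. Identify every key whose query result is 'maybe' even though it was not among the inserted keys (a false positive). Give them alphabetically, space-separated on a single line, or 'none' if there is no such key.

Start: bits=000000000
After insert 'hen': sets bits 3 4 8 -> bits=000110001
After insert 'koi': sets bits 4 7 -> bits=000110011
After insert 'elk': sets bits 0 3 6 -> bits=100110111
After insert 'gnu': sets bits 0 1 4 -> bits=110110111
After insert 'bee': sets bits 1 4 7 -> bits=110110111
After insert 'bat': sets bits 3 5 7 -> bits=110111111
Not inserted: cat eel emu owl — query each against bits=110111111:
query cat: checks bit1=1, bit5=1, bit7=1 (all 1) -> maybe => FALSE POSITIVE
query eel: checks bit6=1, bit7=1 (all 1) -> maybe => FALSE POSITIVE
query emu: checks bit0=1, bit5=1 (all 1) -> maybe => FALSE POSITIVE
query owl: checks bit0=1, bit5=1, bit7=1 (all 1) -> maybe => FALSE POSITIVE
False positives (alphabetical): cat eel emu owl

Answer: cat eel emu owl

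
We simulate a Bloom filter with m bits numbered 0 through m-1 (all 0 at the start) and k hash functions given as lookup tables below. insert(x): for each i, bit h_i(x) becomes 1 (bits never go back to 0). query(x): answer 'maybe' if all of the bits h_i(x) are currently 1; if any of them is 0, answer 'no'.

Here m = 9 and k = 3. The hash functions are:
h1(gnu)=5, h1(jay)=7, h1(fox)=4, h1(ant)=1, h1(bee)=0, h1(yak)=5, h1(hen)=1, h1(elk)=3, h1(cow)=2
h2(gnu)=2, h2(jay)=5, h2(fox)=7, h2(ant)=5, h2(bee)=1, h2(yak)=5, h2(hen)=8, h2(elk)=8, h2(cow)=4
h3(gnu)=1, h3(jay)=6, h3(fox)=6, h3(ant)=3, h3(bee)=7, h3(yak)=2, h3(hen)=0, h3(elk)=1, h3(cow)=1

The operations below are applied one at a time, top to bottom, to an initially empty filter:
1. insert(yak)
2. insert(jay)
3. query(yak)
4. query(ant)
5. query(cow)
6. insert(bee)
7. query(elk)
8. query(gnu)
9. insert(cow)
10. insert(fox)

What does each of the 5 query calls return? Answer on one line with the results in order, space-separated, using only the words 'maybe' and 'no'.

Answer: maybe no no no maybe

Derivation:
Start: bits=000000000
Op 1: insert yak -> sets bits 2 5 -> bits=001001000
Op 2: insert jay -> sets bits 5 6 7 -> bits=001001110
Op 3: query yak -> checks bit2=1, bit5=1 (all 1) -> maybe
Op 4: query ant -> checks bit1=0, bit3=0, bit5=1 (has a 0) -> no
Op 5: query cow -> checks bit1=0, bit2=1, bit4=0 (has a 0) -> no
Op 6: insert bee -> sets bits 0 1 7 -> bits=111001110
Op 7: query elk -> checks bit1=1, bit3=0, bit8=0 (has a 0) -> no
Op 8: query gnu -> checks bit1=1, bit2=1, bit5=1 (all 1) -> maybe
Op 9: insert cow -> sets bits 1 2 4 -> bits=111011110
Op 10: insert fox -> sets bits 4 6 7 -> bits=111011110
Query results in order: maybe no no no maybe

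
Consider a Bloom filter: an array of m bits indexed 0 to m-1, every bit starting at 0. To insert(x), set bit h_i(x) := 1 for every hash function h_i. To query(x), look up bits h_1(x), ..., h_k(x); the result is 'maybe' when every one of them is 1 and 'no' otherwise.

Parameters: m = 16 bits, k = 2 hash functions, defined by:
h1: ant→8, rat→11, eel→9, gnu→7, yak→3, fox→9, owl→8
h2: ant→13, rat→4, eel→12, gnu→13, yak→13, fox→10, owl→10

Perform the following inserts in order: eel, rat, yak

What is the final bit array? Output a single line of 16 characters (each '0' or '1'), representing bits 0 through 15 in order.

Start: bits=0000000000000000
After insert 'eel': sets bits 9 12 -> bits=0000000001001000
After insert 'rat': sets bits 4 11 -> bits=0000100001011000
After insert 'yak': sets bits 3 13 -> bits=0001100001011100

Answer: 0001100001011100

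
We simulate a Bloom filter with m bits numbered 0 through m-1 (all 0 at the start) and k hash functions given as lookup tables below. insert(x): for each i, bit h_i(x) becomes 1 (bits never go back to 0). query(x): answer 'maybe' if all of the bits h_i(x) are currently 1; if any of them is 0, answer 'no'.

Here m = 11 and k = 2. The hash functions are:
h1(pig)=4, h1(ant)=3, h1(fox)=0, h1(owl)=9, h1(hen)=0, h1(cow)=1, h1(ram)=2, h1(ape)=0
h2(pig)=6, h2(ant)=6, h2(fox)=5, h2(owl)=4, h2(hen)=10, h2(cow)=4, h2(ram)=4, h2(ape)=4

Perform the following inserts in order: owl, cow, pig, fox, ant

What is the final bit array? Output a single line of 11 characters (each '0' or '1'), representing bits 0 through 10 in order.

Start: bits=00000000000
After insert 'owl': sets bits 4 9 -> bits=00001000010
After insert 'cow': sets bits 1 4 -> bits=01001000010
After insert 'pig': sets bits 4 6 -> bits=01001010010
After insert 'fox': sets bits 0 5 -> bits=11001110010
After insert 'ant': sets bits 3 6 -> bits=11011110010

Answer: 11011110010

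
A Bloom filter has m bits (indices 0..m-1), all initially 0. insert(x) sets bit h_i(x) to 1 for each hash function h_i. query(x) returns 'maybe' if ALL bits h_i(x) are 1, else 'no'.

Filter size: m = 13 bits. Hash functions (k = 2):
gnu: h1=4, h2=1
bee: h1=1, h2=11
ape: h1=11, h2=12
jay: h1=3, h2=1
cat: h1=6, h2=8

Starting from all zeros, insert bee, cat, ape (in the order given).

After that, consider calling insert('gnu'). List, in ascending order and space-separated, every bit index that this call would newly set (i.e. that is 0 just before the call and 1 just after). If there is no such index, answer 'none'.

Answer: 4

Derivation:
Start: bits=0000000000000
After insert 'bee': sets bits 1 11 -> bits=0100000000010
After insert 'cat': sets bits 6 8 -> bits=0100001010010
After insert 'ape': sets bits 11 12 -> bits=0100001010011
insert 'gnu' would touch bits 1 4; currently bit1=1, bit4=0
Bits that are 0 among those (would change 0->1): 4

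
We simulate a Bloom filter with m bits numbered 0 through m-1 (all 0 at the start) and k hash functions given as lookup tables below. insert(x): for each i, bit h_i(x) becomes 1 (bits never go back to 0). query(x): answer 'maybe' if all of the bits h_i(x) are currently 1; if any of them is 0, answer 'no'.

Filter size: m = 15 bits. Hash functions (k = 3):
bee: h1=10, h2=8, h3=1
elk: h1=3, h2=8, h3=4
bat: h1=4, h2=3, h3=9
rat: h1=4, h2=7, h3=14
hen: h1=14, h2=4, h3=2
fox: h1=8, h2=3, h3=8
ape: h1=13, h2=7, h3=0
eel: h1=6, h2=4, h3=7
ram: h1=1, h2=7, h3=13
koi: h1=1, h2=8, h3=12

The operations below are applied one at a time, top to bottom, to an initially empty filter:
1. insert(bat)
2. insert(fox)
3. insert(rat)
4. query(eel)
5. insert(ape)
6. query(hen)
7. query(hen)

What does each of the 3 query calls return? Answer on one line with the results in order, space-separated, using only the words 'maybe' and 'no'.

Answer: no no no

Derivation:
Start: bits=000000000000000
Op 1: insert bat -> sets bits 3 4 9 -> bits=000110000100000
Op 2: insert fox -> sets bits 3 8 -> bits=000110001100000
Op 3: insert rat -> sets bits 4 7 14 -> bits=000110011100001
Op 4: query eel -> checks bit4=1, bit6=0, bit7=1 (has a 0) -> no
Op 5: insert ape -> sets bits 0 7 13 -> bits=100110011100011
Op 6: query hen -> checks bit2=0, bit4=1, bit14=1 (has a 0) -> no
Op 7: query hen -> checks bit2=0, bit4=1, bit14=1 (has a 0) -> no
Query results in order: no no no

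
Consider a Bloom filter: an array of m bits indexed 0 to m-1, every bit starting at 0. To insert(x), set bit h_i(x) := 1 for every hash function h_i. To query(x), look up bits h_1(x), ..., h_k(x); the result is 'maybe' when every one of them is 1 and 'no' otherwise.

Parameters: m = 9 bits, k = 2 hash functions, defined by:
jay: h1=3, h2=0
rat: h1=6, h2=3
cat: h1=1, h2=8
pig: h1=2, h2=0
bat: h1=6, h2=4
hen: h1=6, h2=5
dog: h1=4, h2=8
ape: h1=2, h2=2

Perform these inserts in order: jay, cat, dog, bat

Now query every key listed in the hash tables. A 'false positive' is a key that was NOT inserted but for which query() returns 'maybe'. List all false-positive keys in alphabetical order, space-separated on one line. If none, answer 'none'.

Answer: rat

Derivation:
Start: bits=000000000
After insert 'jay': sets bits 0 3 -> bits=100100000
After insert 'cat': sets bits 1 8 -> bits=110100001
After insert 'dog': sets bits 4 8 -> bits=110110001
After insert 'bat': sets bits 4 6 -> bits=110110101
Not inserted: ape hen pig rat — query each against bits=110110101:
query ape: checks bit2=0 (has a 0) -> no => not a false positive
query hen: checks bit5=0, bit6=1 (has a 0) -> no => not a false positive
query pig: checks bit0=1, bit2=0 (has a 0) -> no => not a false positive
query rat: checks bit3=1, bit6=1 (all 1) -> maybe => FALSE POSITIVE
False positives (alphabetical): rat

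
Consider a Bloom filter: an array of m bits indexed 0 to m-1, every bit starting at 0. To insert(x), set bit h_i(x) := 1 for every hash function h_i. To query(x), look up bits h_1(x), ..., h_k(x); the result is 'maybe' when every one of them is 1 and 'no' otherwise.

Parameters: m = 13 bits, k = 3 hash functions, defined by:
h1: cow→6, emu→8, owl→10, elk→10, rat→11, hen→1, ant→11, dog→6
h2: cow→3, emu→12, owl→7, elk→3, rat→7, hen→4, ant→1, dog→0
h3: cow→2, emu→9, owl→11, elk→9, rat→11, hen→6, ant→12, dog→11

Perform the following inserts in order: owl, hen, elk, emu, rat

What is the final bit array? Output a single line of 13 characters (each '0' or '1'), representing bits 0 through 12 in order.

Answer: 0101101111111

Derivation:
Start: bits=0000000000000
After insert 'owl': sets bits 7 10 11 -> bits=0000000100110
After insert 'hen': sets bits 1 4 6 -> bits=0100101100110
After insert 'elk': sets bits 3 9 10 -> bits=0101101101110
After insert 'emu': sets bits 8 9 12 -> bits=0101101111111
After insert 'rat': sets bits 7 11 -> bits=0101101111111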